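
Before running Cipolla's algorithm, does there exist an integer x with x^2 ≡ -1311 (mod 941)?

no

Pull out -1: (-1311|941) = (-1|941)·(1311|941). Since 941 ≡ 1 (mod 4), (-1|941) = +1. Now have (1311|941).
Reduce the numerator: 1311 ≡ 370 (mod 941), so (1311|941) = (370|941).
Factor out 2: 370 = 2·185. Since 941 ≡ 5 (mod 8), (2|941) = -1. Now have -(185|941).
185 ≡ 1 (mod 4), so quadratic reciprocity gives (185|941) = (941|185). Reduce: 941 ≡ 16 (mod 185). Now have -(16|185).
Factor out 2: 16 = 2^4. Since 185 ≡ 1 (mod 8), (2|185) = +1, and (2|185)^4 = +1. Now have -(1|185).
(1|185) = 1. Collecting the sign factors: -1.
(-1311|941) = -1, and 941 is prime, so -1311 is not a quadratic residue mod 941.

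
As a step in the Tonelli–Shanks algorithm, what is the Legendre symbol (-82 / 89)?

(-82 / 89)
  = (82 / 89)    [89 ≡ 1 mod 4 ⇒ (-1 / 89) = +1]
  = (41 / 89)    [89 ≡ 1 mod 8 ⇒ (2 / 89) = +1]
  = (89 / 41)    [QR: 41 ≡ 1 mod 4, sign kept]
  = (7 / 41)    [89 ≡ 7 mod 41]
  = (41 / 7)    [QR: 41 ≡ 1 mod 4, sign kept]
  = (6 / 7)    [41 ≡ 6 mod 7]
  = (3 / 7)    [7 ≡ 7 mod 8 ⇒ (2 / 7) = +1]
  = -(7 / 3)    [QR: both ≡ 3 mod 4, sign flips]
  = -(1 / 3)    [7 ≡ 1 mod 3]
  = -1    [(1 / 3) = 1]

-1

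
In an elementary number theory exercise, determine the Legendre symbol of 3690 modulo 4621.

1

(3690/4621)
  = -(1845/4621)    [4621 ≡ 5 mod 8 ⇒ (2/4621) = -1]
  = -(4621/1845)    [QR: 1845 ≡ 1 mod 4, sign kept]
  = -(931/1845)    [4621 ≡ 931 mod 1845]
  = -(1845/931)    [QR: 1845 ≡ 1 mod 4, sign kept]
  = -(914/931)    [1845 ≡ 914 mod 931]
  = (457/931)    [931 ≡ 3 mod 8 ⇒ (2/931) = -1]
  = (931/457)    [QR: 457 ≡ 1 mod 4, sign kept]
  = (17/457)    [931 ≡ 17 mod 457]
  = (457/17)    [QR: 17 ≡ 1 mod 4, sign kept]
  = (15/17)    [457 ≡ 15 mod 17]
  = (17/15)    [QR: 17 ≡ 1 mod 4, sign kept]
  = (2/15)    [17 ≡ 2 mod 15]
  = (1/15)    [15 ≡ 7 mod 8 ⇒ (2/15) = +1]
  = 1    [(1/15) = 1]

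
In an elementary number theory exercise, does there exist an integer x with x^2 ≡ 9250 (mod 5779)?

(9250|5779)
  = (3471|5779)    [9250 ≡ 3471 mod 5779]
  = -(5779|3471)    [QR: both ≡ 3 mod 4, sign flips]
  = -(2308|3471)    [5779 ≡ 2308 mod 3471]
  = -(577|3471)    [3471 ≡ 7 mod 8 ⇒ (2|3471)^2 = +1]
  = -(3471|577)    [QR: 577 ≡ 1 mod 4, sign kept]
  = -(9|577)    [3471 ≡ 9 mod 577]
  = -(577|9)    [QR: 9 ≡ 1 mod 4, sign kept]
  = -(1|9)    [577 ≡ 1 mod 9]
  = -1    [(1|9) = 1]
(9250|5779) = -1, and 5779 is prime, so 9250 is not a quadratic residue mod 5779.

no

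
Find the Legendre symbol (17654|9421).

(17654|9421)
  = (8233|9421)    [17654 ≡ 8233 mod 9421]
  = (9421|8233)    [QR: 8233 ≡ 1 mod 4, sign kept]
  = (1188|8233)    [9421 ≡ 1188 mod 8233]
  = (297|8233)    [8233 ≡ 1 mod 8 ⇒ (2|8233)^2 = +1]
  = (8233|297)    [QR: 297 ≡ 1 mod 4, sign kept]
  = (214|297)    [8233 ≡ 214 mod 297]
  = (107|297)    [297 ≡ 1 mod 8 ⇒ (2|297) = +1]
  = (297|107)    [QR: 297 ≡ 1 mod 4, sign kept]
  = (83|107)    [297 ≡ 83 mod 107]
  = -(107|83)    [QR: both ≡ 3 mod 4, sign flips]
  = -(24|83)    [107 ≡ 24 mod 83]
  = (3|83)    [83 ≡ 3 mod 8 ⇒ (2|83)^3 = -1]
  = -(83|3)    [QR: both ≡ 3 mod 4, sign flips]
  = -(2|3)    [83 ≡ 2 mod 3]
  = (1|3)    [3 ≡ 3 mod 8 ⇒ (2|3) = -1]
  = 1    [(1|3) = 1]

1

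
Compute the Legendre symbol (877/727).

Reduce the numerator: 877 ≡ 150 (mod 727), so (877/727) = (150/727).
Factor out 2: 150 = 2·75. Since 727 ≡ 7 (mod 8), (2/727) = +1. Now have (75/727).
Both 75 ≡ 3 and 727 ≡ 3 (mod 4), so reciprocity gives (75/727) = -(727/75). Reduce: 727 ≡ 52 (mod 75). Now have -(52/75).
Factor out 2: 52 = 2^2·13. Since 75 ≡ 3 (mod 8), (2/75) = -1, and (2/75)^2 = +1. Now have -(13/75).
13 ≡ 1 (mod 4), so quadratic reciprocity gives (13/75) = (75/13). Reduce: 75 ≡ 10 (mod 13). Now have -(10/13).
Factor out 2: 10 = 2·5. Since 13 ≡ 5 (mod 8), (2/13) = -1. Now have (5/13).
5 ≡ 1 (mod 4), so quadratic reciprocity gives (5/13) = (13/5). Reduce: 13 ≡ 3 (mod 5). Now have (3/5).
5 ≡ 1 (mod 4), so quadratic reciprocity gives (3/5) = (5/3). Reduce: 5 ≡ 2 (mod 3). Now have (2/3).
Factor out 2: 2 = 2. Since 3 ≡ 3 (mod 8), (2/3) = -1. Now have -(1/3).
(1/3) = 1. Collecting the sign factors: -1.

-1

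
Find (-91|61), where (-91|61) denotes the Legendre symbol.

-1

Reduce the numerator: -91 ≡ 31 (mod 61), so (-91|61) = (31|61).
61 ≡ 1 (mod 4), so quadratic reciprocity gives (31|61) = (61|31). Reduce: 61 ≡ 30 (mod 31). Now have (30|31).
Factor out 2: 30 = 2·15. Since 31 ≡ 7 (mod 8), (2|31) = +1. Now have (15|31).
Both 15 ≡ 3 and 31 ≡ 3 (mod 4), so reciprocity gives (15|31) = -(31|15). Reduce: 31 ≡ 1 (mod 15). Now have -(1|15).
(1|15) = 1. Collecting the sign factors: -1.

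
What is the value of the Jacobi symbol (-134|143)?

1

Reduce the numerator: -134 ≡ 9 (mod 143), so (-134|143) = (9|143).
9 ≡ 1 (mod 4), so quadratic reciprocity gives (9|143) = (143|9). Reduce: 143 ≡ 8 (mod 9). Now have (8|9).
Factor out 2: 8 = 2^3. Since 9 ≡ 1 (mod 8), (2|9) = +1, and (2|9)^3 = +1. Now have (1|9).
(1|9) = 1. Collecting the sign factors: 1.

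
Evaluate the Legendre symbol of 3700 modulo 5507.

(3700/5507)
  = (925/5507)    [5507 ≡ 3 mod 8 ⇒ (2/5507)^2 = +1]
  = (5507/925)    [QR: 925 ≡ 1 mod 4, sign kept]
  = (882/925)    [5507 ≡ 882 mod 925]
  = -(441/925)    [925 ≡ 5 mod 8 ⇒ (2/925) = -1]
  = -(925/441)    [QR: 441 ≡ 1 mod 4, sign kept]
  = -(43/441)    [925 ≡ 43 mod 441]
  = -(441/43)    [QR: 441 ≡ 1 mod 4, sign kept]
  = -(11/43)    [441 ≡ 11 mod 43]
  = (43/11)    [QR: both ≡ 3 mod 4, sign flips]
  = (10/11)    [43 ≡ 10 mod 11]
  = -(5/11)    [11 ≡ 3 mod 8 ⇒ (2/11) = -1]
  = -(11/5)    [QR: 5 ≡ 1 mod 4, sign kept]
  = -(1/5)    [11 ≡ 1 mod 5]
  = -1    [(1/5) = 1]

-1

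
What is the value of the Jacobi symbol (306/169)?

Reduce the numerator: 306 ≡ 137 (mod 169), so (306/169) = (137/169).
137 ≡ 1 (mod 4), so quadratic reciprocity gives (137/169) = (169/137). Reduce: 169 ≡ 32 (mod 137). Now have (32/137).
Factor out 2: 32 = 2^5. Since 137 ≡ 1 (mod 8), (2/137) = +1, and (2/137)^5 = +1. Now have (1/137).
(1/137) = 1. Collecting the sign factors: 1.

1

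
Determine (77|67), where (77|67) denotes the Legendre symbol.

1

(77|67)
  = (10|67)    [77 ≡ 10 mod 67]
  = -(5|67)    [67 ≡ 3 mod 8 ⇒ (2|67) = -1]
  = -(67|5)    [QR: 5 ≡ 1 mod 4, sign kept]
  = -(2|5)    [67 ≡ 2 mod 5]
  = (1|5)    [5 ≡ 5 mod 8 ⇒ (2|5) = -1]
  = 1    [(1|5) = 1]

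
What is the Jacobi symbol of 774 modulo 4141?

(774/4141)
  = -(387/4141)    [4141 ≡ 5 mod 8 ⇒ (2/4141) = -1]
  = -(4141/387)    [QR: 4141 ≡ 1 mod 4, sign kept]
  = -(271/387)    [4141 ≡ 271 mod 387]
  = (387/271)    [QR: both ≡ 3 mod 4, sign flips]
  = (116/271)    [387 ≡ 116 mod 271]
  = (29/271)    [271 ≡ 7 mod 8 ⇒ (2/271)^2 = +1]
  = (271/29)    [QR: 29 ≡ 1 mod 4, sign kept]
  = (10/29)    [271 ≡ 10 mod 29]
  = -(5/29)    [29 ≡ 5 mod 8 ⇒ (2/29) = -1]
  = -(29/5)    [QR: 5 ≡ 1 mod 4, sign kept]
  = -(4/5)    [29 ≡ 4 mod 5]
  = -(1/5)    [5 ≡ 5 mod 8 ⇒ (2/5)^2 = +1]
  = -1    [(1/5) = 1]

-1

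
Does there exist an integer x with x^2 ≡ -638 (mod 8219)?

Pull out -1: (-638/8219) = (-1/8219)·(638/8219). Since 8219 ≡ 3 (mod 4), (-1/8219) = -1. Now have -(638/8219).
Factor out 2: 638 = 2·319. Since 8219 ≡ 3 (mod 8), (2/8219) = -1. Now have (319/8219).
Both 319 ≡ 3 and 8219 ≡ 3 (mod 4), so reciprocity gives (319/8219) = -(8219/319). Reduce: 8219 ≡ 244 (mod 319). Now have -(244/319).
Factor out 2: 244 = 2^2·61. Since 319 ≡ 7 (mod 8), (2/319) = +1, and (2/319)^2 = +1. Now have -(61/319).
61 ≡ 1 (mod 4), so quadratic reciprocity gives (61/319) = (319/61). Reduce: 319 ≡ 14 (mod 61). Now have -(14/61).
Factor out 2: 14 = 2·7. Since 61 ≡ 5 (mod 8), (2/61) = -1. Now have (7/61).
61 ≡ 1 (mod 4), so quadratic reciprocity gives (7/61) = (61/7). Reduce: 61 ≡ 5 (mod 7). Now have (5/7).
5 ≡ 1 (mod 4), so quadratic reciprocity gives (5/7) = (7/5). Reduce: 7 ≡ 2 (mod 5). Now have (2/5).
Factor out 2: 2 = 2. Since 5 ≡ 5 (mod 8), (2/5) = -1. Now have -(1/5).
(1/5) = 1. Collecting the sign factors: -1.
The Legendre symbol is -1, so x^2 ≡ -638 (mod 8219) has no solution.

no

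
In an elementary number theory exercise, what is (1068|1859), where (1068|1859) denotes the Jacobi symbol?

(1068|1859)
  = (267|1859)    [1859 ≡ 3 mod 8 ⇒ (2|1859)^2 = +1]
  = -(1859|267)    [QR: both ≡ 3 mod 4, sign flips]
  = -(257|267)    [1859 ≡ 257 mod 267]
  = -(267|257)    [QR: 257 ≡ 1 mod 4, sign kept]
  = -(10|257)    [267 ≡ 10 mod 257]
  = -(5|257)    [257 ≡ 1 mod 8 ⇒ (2|257) = +1]
  = -(257|5)    [QR: 5 ≡ 1 mod 4, sign kept]
  = -(2|5)    [257 ≡ 2 mod 5]
  = (1|5)    [5 ≡ 5 mod 8 ⇒ (2|5) = -1]
  = 1    [(1|5) = 1]

1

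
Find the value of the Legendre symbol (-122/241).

1

(-122/241)
  = (119/241)    [-122 ≡ 119 mod 241]
  = (241/119)    [QR: 241 ≡ 1 mod 4, sign kept]
  = (3/119)    [241 ≡ 3 mod 119]
  = -(119/3)    [QR: both ≡ 3 mod 4, sign flips]
  = -(2/3)    [119 ≡ 2 mod 3]
  = (1/3)    [3 ≡ 3 mod 8 ⇒ (2/3) = -1]
  = 1    [(1/3) = 1]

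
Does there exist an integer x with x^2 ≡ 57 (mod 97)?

(57/97)
  = (97/57)    [QR: 57 ≡ 1 mod 4, sign kept]
  = (40/57)    [97 ≡ 40 mod 57]
  = (5/57)    [57 ≡ 1 mod 8 ⇒ (2/57)^3 = +1]
  = (57/5)    [QR: 5 ≡ 1 mod 4, sign kept]
  = (2/5)    [57 ≡ 2 mod 5]
  = -(1/5)    [5 ≡ 5 mod 8 ⇒ (2/5) = -1]
  = -1    [(1/5) = 1]
(57/97) = -1, and 97 is prime, so 57 is not a quadratic residue mod 97.

no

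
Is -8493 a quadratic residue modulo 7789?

yes

(-8493/7789)
  = (8493/7789)    [7789 ≡ 1 mod 4 ⇒ (-1/7789) = +1]
  = (704/7789)    [8493 ≡ 704 mod 7789]
  = (11/7789)    [7789 ≡ 5 mod 8 ⇒ (2/7789)^6 = +1]
  = (7789/11)    [QR: 7789 ≡ 1 mod 4, sign kept]
  = (1/11)    [7789 ≡ 1 mod 11]
  = 1    [(1/11) = 1]
(-8493/7789) = 1, and 7789 is prime, so -8493 is a quadratic residue mod 7789.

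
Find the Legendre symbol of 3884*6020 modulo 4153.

By multiplicativity, (3884·6020/4153) = (3884/4153)·(6020/4153).
First factor (3884/4153):
(3884/4153)
  = (971/4153)    [4153 ≡ 1 mod 8 ⇒ (2/4153)^2 = +1]
  = (4153/971)    [QR: 4153 ≡ 1 mod 4, sign kept]
  = (269/971)    [4153 ≡ 269 mod 971]
  = (971/269)    [QR: 269 ≡ 1 mod 4, sign kept]
  = (164/269)    [971 ≡ 164 mod 269]
  = (41/269)    [269 ≡ 5 mod 8 ⇒ (2/269)^2 = +1]
  = (269/41)    [QR: 41 ≡ 1 mod 4, sign kept]
  = (23/41)    [269 ≡ 23 mod 41]
  = (41/23)    [QR: 41 ≡ 1 mod 4, sign kept]
  = (18/23)    [41 ≡ 18 mod 23]
  = (9/23)    [23 ≡ 7 mod 8 ⇒ (2/23) = +1]
  = (23/9)    [QR: 9 ≡ 1 mod 4, sign kept]
  = (5/9)    [23 ≡ 5 mod 9]
  = (9/5)    [QR: 5 ≡ 1 mod 4, sign kept]
  = (4/5)    [9 ≡ 4 mod 5]
  = (1/5)    [5 ≡ 5 mod 8 ⇒ (2/5)^2 = +1]
  = 1    [(1/5) = 1]
Second factor (6020/4153):
(6020/4153)
  = (1867/4153)    [6020 ≡ 1867 mod 4153]
  = (4153/1867)    [QR: 4153 ≡ 1 mod 4, sign kept]
  = (419/1867)    [4153 ≡ 419 mod 1867]
  = -(1867/419)    [QR: both ≡ 3 mod 4, sign flips]
  = -(191/419)    [1867 ≡ 191 mod 419]
  = (419/191)    [QR: both ≡ 3 mod 4, sign flips]
  = (37/191)    [419 ≡ 37 mod 191]
  = (191/37)    [QR: 37 ≡ 1 mod 4, sign kept]
  = (6/37)    [191 ≡ 6 mod 37]
  = -(3/37)    [37 ≡ 5 mod 8 ⇒ (2/37) = -1]
  = -(37/3)    [QR: 37 ≡ 1 mod 4, sign kept]
  = -(1/3)    [37 ≡ 1 mod 3]
  = -1    [(1/3) = 1]
Product: (1)·(-1) = -1.

-1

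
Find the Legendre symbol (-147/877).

Reduce the numerator: -147 ≡ 730 (mod 877), so (-147/877) = (730/877).
Factor out 2: 730 = 2·365. Since 877 ≡ 5 (mod 8), (2/877) = -1. Now have -(365/877).
365 ≡ 1 (mod 4), so quadratic reciprocity gives (365/877) = (877/365). Reduce: 877 ≡ 147 (mod 365). Now have -(147/365).
365 ≡ 1 (mod 4), so quadratic reciprocity gives (147/365) = (365/147). Reduce: 365 ≡ 71 (mod 147). Now have -(71/147).
Both 71 ≡ 3 and 147 ≡ 3 (mod 4), so reciprocity gives (71/147) = -(147/71). Reduce: 147 ≡ 5 (mod 71). Now have (5/71).
5 ≡ 1 (mod 4), so quadratic reciprocity gives (5/71) = (71/5). Reduce: 71 ≡ 1 (mod 5). Now have (1/5).
(1/5) = 1. Collecting the sign factors: 1.

1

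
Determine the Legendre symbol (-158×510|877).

1

By multiplicativity, (-158·510|877) = (-158|877)·(510|877).
First factor (-158|877):
(-158|877)
  = (158|877)    [877 ≡ 1 mod 4 ⇒ (-1|877) = +1]
  = -(79|877)    [877 ≡ 5 mod 8 ⇒ (2|877) = -1]
  = -(877|79)    [QR: 877 ≡ 1 mod 4, sign kept]
  = -(8|79)    [877 ≡ 8 mod 79]
  = -(1|79)    [79 ≡ 7 mod 8 ⇒ (2|79)^3 = +1]
  = -1    [(1|79) = 1]
Second factor (510|877):
(510|877)
  = -(255|877)    [877 ≡ 5 mod 8 ⇒ (2|877) = -1]
  = -(877|255)    [QR: 877 ≡ 1 mod 4, sign kept]
  = -(112|255)    [877 ≡ 112 mod 255]
  = -(7|255)    [255 ≡ 7 mod 8 ⇒ (2|255)^4 = +1]
  = (255|7)    [QR: both ≡ 3 mod 4, sign flips]
  = (3|7)    [255 ≡ 3 mod 7]
  = -(7|3)    [QR: both ≡ 3 mod 4, sign flips]
  = -(1|3)    [7 ≡ 1 mod 3]
  = -1    [(1|3) = 1]
Product: (-1)·(-1) = 1.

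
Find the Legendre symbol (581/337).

-1

(581/337)
  = (244/337)    [581 ≡ 244 mod 337]
  = (61/337)    [337 ≡ 1 mod 8 ⇒ (2/337)^2 = +1]
  = (337/61)    [QR: 61 ≡ 1 mod 4, sign kept]
  = (32/61)    [337 ≡ 32 mod 61]
  = -(1/61)    [61 ≡ 5 mod 8 ⇒ (2/61)^5 = -1]
  = -1    [(1/61) = 1]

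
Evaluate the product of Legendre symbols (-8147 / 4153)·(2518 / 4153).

-1

By multiplicativity, (-8147·2518 / 4153) = (-8147 / 4153)·(2518 / 4153).
First factor (-8147 / 4153):
Pull out -1: (-8147 / 4153) = (-1 / 4153)·(8147 / 4153). Since 4153 ≡ 1 (mod 4), (-1 / 4153) = +1. Now have (8147 / 4153).
Reduce the numerator: 8147 ≡ 3994 (mod 4153), so (8147 / 4153) = (3994 / 4153).
Factor out 2: 3994 = 2·1997. Since 4153 ≡ 1 (mod 8), (2 / 4153) = +1. Now have (1997 / 4153).
1997 ≡ 1 (mod 4), so quadratic reciprocity gives (1997 / 4153) = (4153 / 1997). Reduce: 4153 ≡ 159 (mod 1997). Now have (159 / 1997).
1997 ≡ 1 (mod 4), so quadratic reciprocity gives (159 / 1997) = (1997 / 159). Reduce: 1997 ≡ 89 (mod 159). Now have (89 / 159).
89 ≡ 1 (mod 4), so quadratic reciprocity gives (89 / 159) = (159 / 89). Reduce: 159 ≡ 70 (mod 89). Now have (70 / 89).
Factor out 2: 70 = 2·35. Since 89 ≡ 1 (mod 8), (2 / 89) = +1. Now have (35 / 89).
89 ≡ 1 (mod 4), so quadratic reciprocity gives (35 / 89) = (89 / 35). Reduce: 89 ≡ 19 (mod 35). Now have (19 / 35).
Both 19 ≡ 3 and 35 ≡ 3 (mod 4), so reciprocity gives (19 / 35) = -(35 / 19). Reduce: 35 ≡ 16 (mod 19). Now have -(16 / 19).
Factor out 2: 16 = 2^4. Since 19 ≡ 3 (mod 8), (2 / 19) = -1, and (2 / 19)^4 = +1. Now have -(1 / 19).
(1 / 19) = 1. Collecting the sign factors: -1.
Second factor (2518 / 4153):
Factor out 2: 2518 = 2·1259. Since 4153 ≡ 1 (mod 8), (2 / 4153) = +1. Now have (1259 / 4153).
4153 ≡ 1 (mod 4), so quadratic reciprocity gives (1259 / 4153) = (4153 / 1259). Reduce: 4153 ≡ 376 (mod 1259). Now have (376 / 1259).
Factor out 2: 376 = 2^3·47. Since 1259 ≡ 3 (mod 8), (2 / 1259) = -1, and (2 / 1259)^3 = -1. Now have -(47 / 1259).
Both 47 ≡ 3 and 1259 ≡ 3 (mod 4), so reciprocity gives (47 / 1259) = -(1259 / 47). Reduce: 1259 ≡ 37 (mod 47). Now have (37 / 47).
37 ≡ 1 (mod 4), so quadratic reciprocity gives (37 / 47) = (47 / 37). Reduce: 47 ≡ 10 (mod 37). Now have (10 / 37).
Factor out 2: 10 = 2·5. Since 37 ≡ 5 (mod 8), (2 / 37) = -1. Now have -(5 / 37).
5 ≡ 1 (mod 4), so quadratic reciprocity gives (5 / 37) = (37 / 5). Reduce: 37 ≡ 2 (mod 5). Now have -(2 / 5).
Factor out 2: 2 = 2. Since 5 ≡ 5 (mod 8), (2 / 5) = -1. Now have (1 / 5).
(1 / 5) = 1. Collecting the sign factors: 1.
Product: (-1)·(1) = -1.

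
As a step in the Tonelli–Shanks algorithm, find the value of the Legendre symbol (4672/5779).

1

(4672/5779)
  = (73/5779)    [5779 ≡ 3 mod 8 ⇒ (2/5779)^6 = +1]
  = (5779/73)    [QR: 73 ≡ 1 mod 4, sign kept]
  = (12/73)    [5779 ≡ 12 mod 73]
  = (3/73)    [73 ≡ 1 mod 8 ⇒ (2/73)^2 = +1]
  = (73/3)    [QR: 73 ≡ 1 mod 4, sign kept]
  = (1/3)    [73 ≡ 1 mod 3]
  = 1    [(1/3) = 1]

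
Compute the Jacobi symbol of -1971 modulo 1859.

(-1971 / 1859)
  = (1747 / 1859)    [-1971 ≡ 1747 mod 1859]
  = -(1859 / 1747)    [QR: both ≡ 3 mod 4, sign flips]
  = -(112 / 1747)    [1859 ≡ 112 mod 1747]
  = -(7 / 1747)    [1747 ≡ 3 mod 8 ⇒ (2 / 1747)^4 = +1]
  = (1747 / 7)    [QR: both ≡ 3 mod 4, sign flips]
  = (4 / 7)    [1747 ≡ 4 mod 7]
  = (1 / 7)    [7 ≡ 7 mod 8 ⇒ (2 / 7)^2 = +1]
  = 1    [(1 / 7) = 1]

1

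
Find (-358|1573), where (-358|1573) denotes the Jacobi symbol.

(-358|1573)
  = (1215|1573)    [-358 ≡ 1215 mod 1573]
  = (1573|1215)    [QR: 1573 ≡ 1 mod 4, sign kept]
  = (358|1215)    [1573 ≡ 358 mod 1215]
  = (179|1215)    [1215 ≡ 7 mod 8 ⇒ (2|1215) = +1]
  = -(1215|179)    [QR: both ≡ 3 mod 4, sign flips]
  = -(141|179)    [1215 ≡ 141 mod 179]
  = -(179|141)    [QR: 141 ≡ 1 mod 4, sign kept]
  = -(38|141)    [179 ≡ 38 mod 141]
  = (19|141)    [141 ≡ 5 mod 8 ⇒ (2|141) = -1]
  = (141|19)    [QR: 141 ≡ 1 mod 4, sign kept]
  = (8|19)    [141 ≡ 8 mod 19]
  = -(1|19)    [19 ≡ 3 mod 8 ⇒ (2|19)^3 = -1]
  = -1    [(1|19) = 1]

-1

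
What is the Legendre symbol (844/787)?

Reduce the numerator: 844 ≡ 57 (mod 787), so (844/787) = (57/787).
57 ≡ 1 (mod 4), so quadratic reciprocity gives (57/787) = (787/57). Reduce: 787 ≡ 46 (mod 57). Now have (46/57).
Factor out 2: 46 = 2·23. Since 57 ≡ 1 (mod 8), (2/57) = +1. Now have (23/57).
57 ≡ 1 (mod 4), so quadratic reciprocity gives (23/57) = (57/23). Reduce: 57 ≡ 11 (mod 23). Now have (11/23).
Both 11 ≡ 3 and 23 ≡ 3 (mod 4), so reciprocity gives (11/23) = -(23/11). Reduce: 23 ≡ 1 (mod 11). Now have -(1/11).
(1/11) = 1. Collecting the sign factors: -1.

-1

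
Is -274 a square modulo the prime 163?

no

(-274/163)
  = -(274/163)    [163 ≡ 3 mod 4 ⇒ (-1/163) = -1]
  = -(111/163)    [274 ≡ 111 mod 163]
  = (163/111)    [QR: both ≡ 3 mod 4, sign flips]
  = (52/111)    [163 ≡ 52 mod 111]
  = (13/111)    [111 ≡ 7 mod 8 ⇒ (2/111)^2 = +1]
  = (111/13)    [QR: 13 ≡ 1 mod 4, sign kept]
  = (7/13)    [111 ≡ 7 mod 13]
  = (13/7)    [QR: 13 ≡ 1 mod 4, sign kept]
  = (6/7)    [13 ≡ 6 mod 7]
  = (3/7)    [7 ≡ 7 mod 8 ⇒ (2/7) = +1]
  = -(7/3)    [QR: both ≡ 3 mod 4, sign flips]
  = -(1/3)    [7 ≡ 1 mod 3]
  = -1    [(1/3) = 1]
(-274/163) = -1, and 163 is prime, so -274 is not a quadratic residue mod 163.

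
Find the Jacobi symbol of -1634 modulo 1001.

(-1634|1001)
  = (368|1001)    [-1634 ≡ 368 mod 1001]
  = (23|1001)    [1001 ≡ 1 mod 8 ⇒ (2|1001)^4 = +1]
  = (1001|23)    [QR: 1001 ≡ 1 mod 4, sign kept]
  = (12|23)    [1001 ≡ 12 mod 23]
  = (3|23)    [23 ≡ 7 mod 8 ⇒ (2|23)^2 = +1]
  = -(23|3)    [QR: both ≡ 3 mod 4, sign flips]
  = -(2|3)    [23 ≡ 2 mod 3]
  = (1|3)    [3 ≡ 3 mod 8 ⇒ (2|3) = -1]
  = 1    [(1|3) = 1]

1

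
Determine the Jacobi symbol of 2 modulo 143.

(2|143)
  = (1|143)    [143 ≡ 7 mod 8 ⇒ (2|143) = +1]
  = 1    [(1|143) = 1]

1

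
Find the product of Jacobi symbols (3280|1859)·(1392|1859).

1

By multiplicativity, (3280·1392|1859) = (3280|1859)·(1392|1859).
First factor (3280|1859):
Reduce the numerator: 3280 ≡ 1421 (mod 1859), so (3280|1859) = (1421|1859).
1421 ≡ 1 (mod 4), so quadratic reciprocity gives (1421|1859) = (1859|1421). Reduce: 1859 ≡ 438 (mod 1421). Now have (438|1421).
Factor out 2: 438 = 2·219. Since 1421 ≡ 5 (mod 8), (2|1421) = -1. Now have -(219|1421).
1421 ≡ 1 (mod 4), so quadratic reciprocity gives (219|1421) = (1421|219). Reduce: 1421 ≡ 107 (mod 219). Now have -(107|219).
Both 107 ≡ 3 and 219 ≡ 3 (mod 4), so reciprocity gives (107|219) = -(219|107). Reduce: 219 ≡ 5 (mod 107). Now have (5|107).
5 ≡ 1 (mod 4), so quadratic reciprocity gives (5|107) = (107|5). Reduce: 107 ≡ 2 (mod 5). Now have (2|5).
Factor out 2: 2 = 2. Since 5 ≡ 5 (mod 8), (2|5) = -1. Now have -(1|5).
(1|5) = 1. Collecting the sign factors: -1.
Second factor (1392|1859):
Factor out 2: 1392 = 2^4·87. Since 1859 ≡ 3 (mod 8), (2|1859) = -1, and (2|1859)^4 = +1. Now have (87|1859).
Both 87 ≡ 3 and 1859 ≡ 3 (mod 4), so reciprocity gives (87|1859) = -(1859|87). Reduce: 1859 ≡ 32 (mod 87). Now have -(32|87).
Factor out 2: 32 = 2^5. Since 87 ≡ 7 (mod 8), (2|87) = +1, and (2|87)^5 = +1. Now have -(1|87).
(1|87) = 1. Collecting the sign factors: -1.
Product: (-1)·(-1) = 1.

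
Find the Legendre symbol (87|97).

-1

97 ≡ 1 (mod 4), so quadratic reciprocity gives (87|97) = (97|87). Reduce: 97 ≡ 10 (mod 87). Now have (10|87).
Factor out 2: 10 = 2·5. Since 87 ≡ 7 (mod 8), (2|87) = +1. Now have (5|87).
5 ≡ 1 (mod 4), so quadratic reciprocity gives (5|87) = (87|5). Reduce: 87 ≡ 2 (mod 5). Now have (2|5).
Factor out 2: 2 = 2. Since 5 ≡ 5 (mod 8), (2|5) = -1. Now have -(1|5).
(1|5) = 1. Collecting the sign factors: -1.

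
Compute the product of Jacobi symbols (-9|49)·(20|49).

By multiplicativity, (-9·20|49) = (-9|49)·(20|49).
First factor (-9|49):
Reduce the numerator: -9 ≡ 40 (mod 49), so (-9|49) = (40|49).
Factor out 2: 40 = 2^3·5. Since 49 ≡ 1 (mod 8), (2|49) = +1, and (2|49)^3 = +1. Now have (5|49).
5 ≡ 1 (mod 4), so quadratic reciprocity gives (5|49) = (49|5). Reduce: 49 ≡ 4 (mod 5). Now have (4|5).
Factor out 2: 4 = 2^2. Since 5 ≡ 5 (mod 8), (2|5) = -1, and (2|5)^2 = +1. Now have (1|5).
(1|5) = 1. Collecting the sign factors: 1.
Second factor (20|49):
Factor out 2: 20 = 2^2·5. Since 49 ≡ 1 (mod 8), (2|49) = +1, and (2|49)^2 = +1. Now have (5|49).
5 ≡ 1 (mod 4), so quadratic reciprocity gives (5|49) = (49|5). Reduce: 49 ≡ 4 (mod 5). Now have (4|5).
Factor out 2: 4 = 2^2. Since 5 ≡ 5 (mod 8), (2|5) = -1, and (2|5)^2 = +1. Now have (1|5).
(1|5) = 1. Collecting the sign factors: 1.
Product: (1)·(1) = 1.

1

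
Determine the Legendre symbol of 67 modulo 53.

-1

Reduce the numerator: 67 ≡ 14 (mod 53), so (67/53) = (14/53).
Factor out 2: 14 = 2·7. Since 53 ≡ 5 (mod 8), (2/53) = -1. Now have -(7/53).
53 ≡ 1 (mod 4), so quadratic reciprocity gives (7/53) = (53/7). Reduce: 53 ≡ 4 (mod 7). Now have -(4/7).
Factor out 2: 4 = 2^2. Since 7 ≡ 7 (mod 8), (2/7) = +1, and (2/7)^2 = +1. Now have -(1/7).
(1/7) = 1. Collecting the sign factors: -1.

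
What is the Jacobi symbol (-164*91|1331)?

By multiplicativity, (-164·91|1331) = (-164|1331)·(91|1331).
First factor (-164|1331):
(-164|1331)
  = (1167|1331)    [-164 ≡ 1167 mod 1331]
  = -(1331|1167)    [QR: both ≡ 3 mod 4, sign flips]
  = -(164|1167)    [1331 ≡ 164 mod 1167]
  = -(41|1167)    [1167 ≡ 7 mod 8 ⇒ (2|1167)^2 = +1]
  = -(1167|41)    [QR: 41 ≡ 1 mod 4, sign kept]
  = -(19|41)    [1167 ≡ 19 mod 41]
  = -(41|19)    [QR: 41 ≡ 1 mod 4, sign kept]
  = -(3|19)    [41 ≡ 3 mod 19]
  = (19|3)    [QR: both ≡ 3 mod 4, sign flips]
  = (1|3)    [19 ≡ 1 mod 3]
  = 1    [(1|3) = 1]
Second factor (91|1331):
(91|1331)
  = -(1331|91)    [QR: both ≡ 3 mod 4, sign flips]
  = -(57|91)    [1331 ≡ 57 mod 91]
  = -(91|57)    [QR: 57 ≡ 1 mod 4, sign kept]
  = -(34|57)    [91 ≡ 34 mod 57]
  = -(17|57)    [57 ≡ 1 mod 8 ⇒ (2|57) = +1]
  = -(57|17)    [QR: 17 ≡ 1 mod 4, sign kept]
  = -(6|17)    [57 ≡ 6 mod 17]
  = -(3|17)    [17 ≡ 1 mod 8 ⇒ (2|17) = +1]
  = -(17|3)    [QR: 17 ≡ 1 mod 4, sign kept]
  = -(2|3)    [17 ≡ 2 mod 3]
  = (1|3)    [3 ≡ 3 mod 8 ⇒ (2|3) = -1]
  = 1    [(1|3) = 1]
Product: (1)·(1) = 1.

1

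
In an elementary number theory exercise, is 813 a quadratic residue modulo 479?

yes

Reduce the numerator: 813 ≡ 334 (mod 479), so (813/479) = (334/479).
Factor out 2: 334 = 2·167. Since 479 ≡ 7 (mod 8), (2/479) = +1. Now have (167/479).
Both 167 ≡ 3 and 479 ≡ 3 (mod 4), so reciprocity gives (167/479) = -(479/167). Reduce: 479 ≡ 145 (mod 167). Now have -(145/167).
145 ≡ 1 (mod 4), so quadratic reciprocity gives (145/167) = (167/145). Reduce: 167 ≡ 22 (mod 145). Now have -(22/145).
Factor out 2: 22 = 2·11. Since 145 ≡ 1 (mod 8), (2/145) = +1. Now have -(11/145).
145 ≡ 1 (mod 4), so quadratic reciprocity gives (11/145) = (145/11). Reduce: 145 ≡ 2 (mod 11). Now have -(2/11).
Factor out 2: 2 = 2. Since 11 ≡ 3 (mod 8), (2/11) = -1. Now have (1/11).
(1/11) = 1. Collecting the sign factors: 1.
(813/479) = 1, and 479 is prime, so 813 is a quadratic residue mod 479.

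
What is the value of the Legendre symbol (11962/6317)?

-1

(11962/6317)
  = (5645/6317)    [11962 ≡ 5645 mod 6317]
  = (6317/5645)    [QR: 5645 ≡ 1 mod 4, sign kept]
  = (672/5645)    [6317 ≡ 672 mod 5645]
  = -(21/5645)    [5645 ≡ 5 mod 8 ⇒ (2/5645)^5 = -1]
  = -(5645/21)    [QR: 21 ≡ 1 mod 4, sign kept]
  = -(17/21)    [5645 ≡ 17 mod 21]
  = -(21/17)    [QR: 17 ≡ 1 mod 4, sign kept]
  = -(4/17)    [21 ≡ 4 mod 17]
  = -(1/17)    [17 ≡ 1 mod 8 ⇒ (2/17)^2 = +1]
  = -1    [(1/17) = 1]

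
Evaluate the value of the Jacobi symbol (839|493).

Reduce the numerator: 839 ≡ 346 (mod 493), so (839|493) = (346|493).
Factor out 2: 346 = 2·173. Since 493 ≡ 5 (mod 8), (2|493) = -1. Now have -(173|493).
173 ≡ 1 (mod 4), so quadratic reciprocity gives (173|493) = (493|173). Reduce: 493 ≡ 147 (mod 173). Now have -(147|173).
173 ≡ 1 (mod 4), so quadratic reciprocity gives (147|173) = (173|147). Reduce: 173 ≡ 26 (mod 147). Now have -(26|147).
Factor out 2: 26 = 2·13. Since 147 ≡ 3 (mod 8), (2|147) = -1. Now have (13|147).
13 ≡ 1 (mod 4), so quadratic reciprocity gives (13|147) = (147|13). Reduce: 147 ≡ 4 (mod 13). Now have (4|13).
Factor out 2: 4 = 2^2. Since 13 ≡ 5 (mod 8), (2|13) = -1, and (2|13)^2 = +1. Now have (1|13).
(1|13) = 1. Collecting the sign factors: 1.

1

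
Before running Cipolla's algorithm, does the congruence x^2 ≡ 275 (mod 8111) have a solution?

no

Both 275 ≡ 3 and 8111 ≡ 3 (mod 4), so reciprocity gives (275|8111) = -(8111|275). Reduce: 8111 ≡ 136 (mod 275). Now have -(136|275).
Factor out 2: 136 = 2^3·17. Since 275 ≡ 3 (mod 8), (2|275) = -1, and (2|275)^3 = -1. Now have (17|275).
17 ≡ 1 (mod 4), so quadratic reciprocity gives (17|275) = (275|17). Reduce: 275 ≡ 3 (mod 17). Now have (3|17).
17 ≡ 1 (mod 4), so quadratic reciprocity gives (3|17) = (17|3). Reduce: 17 ≡ 2 (mod 3). Now have (2|3).
Factor out 2: 2 = 2. Since 3 ≡ 3 (mod 8), (2|3) = -1. Now have -(1|3).
(1|3) = 1. Collecting the sign factors: -1.
The Legendre symbol is -1, so x^2 ≡ 275 (mod 8111) has no solution.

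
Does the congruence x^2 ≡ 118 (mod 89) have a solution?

no

(118|89)
  = (29|89)    [118 ≡ 29 mod 89]
  = (89|29)    [QR: 29 ≡ 1 mod 4, sign kept]
  = (2|29)    [89 ≡ 2 mod 29]
  = -(1|29)    [29 ≡ 5 mod 8 ⇒ (2|29) = -1]
  = -1    [(1|29) = 1]
(118|89) = -1, and 89 is prime, so 118 is not a quadratic residue mod 89.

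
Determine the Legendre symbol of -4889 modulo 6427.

Pull out -1: (-4889|6427) = (-1|6427)·(4889|6427). Since 6427 ≡ 3 (mod 4), (-1|6427) = -1. Now have -(4889|6427).
4889 ≡ 1 (mod 4), so quadratic reciprocity gives (4889|6427) = (6427|4889). Reduce: 6427 ≡ 1538 (mod 4889). Now have -(1538|4889).
Factor out 2: 1538 = 2·769. Since 4889 ≡ 1 (mod 8), (2|4889) = +1. Now have -(769|4889).
769 ≡ 1 (mod 4), so quadratic reciprocity gives (769|4889) = (4889|769). Reduce: 4889 ≡ 275 (mod 769). Now have -(275|769).
769 ≡ 1 (mod 4), so quadratic reciprocity gives (275|769) = (769|275). Reduce: 769 ≡ 219 (mod 275). Now have -(219|275).
Both 219 ≡ 3 and 275 ≡ 3 (mod 4), so reciprocity gives (219|275) = -(275|219). Reduce: 275 ≡ 56 (mod 219). Now have (56|219).
Factor out 2: 56 = 2^3·7. Since 219 ≡ 3 (mod 8), (2|219) = -1, and (2|219)^3 = -1. Now have -(7|219).
Both 7 ≡ 3 and 219 ≡ 3 (mod 4), so reciprocity gives (7|219) = -(219|7). Reduce: 219 ≡ 2 (mod 7). Now have (2|7).
Factor out 2: 2 = 2. Since 7 ≡ 7 (mod 8), (2|7) = +1. Now have (1|7).
(1|7) = 1. Collecting the sign factors: 1.

1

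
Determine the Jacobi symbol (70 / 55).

0

(70 / 55)
  = (15 / 55)    [70 ≡ 15 mod 55]
  = -(55 / 15)    [QR: both ≡ 3 mod 4, sign flips]
  = -(10 / 15)    [55 ≡ 10 mod 15]
  = -(5 / 15)    [15 ≡ 7 mod 8 ⇒ (2 / 15) = +1]
  = -(15 / 5)    [QR: 5 ≡ 1 mod 4, sign kept]
  = -(0 / 5)    [15 ≡ 0 mod 5]
  = 0    [numerator 0, gcd > 1]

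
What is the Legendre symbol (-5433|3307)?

(-5433|3307)
  = (1181|3307)    [-5433 ≡ 1181 mod 3307]
  = (3307|1181)    [QR: 1181 ≡ 1 mod 4, sign kept]
  = (945|1181)    [3307 ≡ 945 mod 1181]
  = (1181|945)    [QR: 945 ≡ 1 mod 4, sign kept]
  = (236|945)    [1181 ≡ 236 mod 945]
  = (59|945)    [945 ≡ 1 mod 8 ⇒ (2|945)^2 = +1]
  = (945|59)    [QR: 945 ≡ 1 mod 4, sign kept]
  = (1|59)    [945 ≡ 1 mod 59]
  = 1    [(1|59) = 1]

1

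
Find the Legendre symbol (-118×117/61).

1

By multiplicativity, (-118·117/61) = (-118/61)·(117/61).
First factor (-118/61):
Reduce the numerator: -118 ≡ 4 (mod 61), so (-118/61) = (4/61).
Factor out 2: 4 = 2^2. Since 61 ≡ 5 (mod 8), (2/61) = -1, and (2/61)^2 = +1. Now have (1/61).
(1/61) = 1. Collecting the sign factors: 1.
Second factor (117/61):
Reduce the numerator: 117 ≡ 56 (mod 61), so (117/61) = (56/61).
Factor out 2: 56 = 2^3·7. Since 61 ≡ 5 (mod 8), (2/61) = -1, and (2/61)^3 = -1. Now have -(7/61).
61 ≡ 1 (mod 4), so quadratic reciprocity gives (7/61) = (61/7). Reduce: 61 ≡ 5 (mod 7). Now have -(5/7).
5 ≡ 1 (mod 4), so quadratic reciprocity gives (5/7) = (7/5). Reduce: 7 ≡ 2 (mod 5). Now have -(2/5).
Factor out 2: 2 = 2. Since 5 ≡ 5 (mod 8), (2/5) = -1. Now have (1/5).
(1/5) = 1. Collecting the sign factors: 1.
Product: (1)·(1) = 1.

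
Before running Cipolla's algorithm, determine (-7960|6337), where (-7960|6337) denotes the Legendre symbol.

1

(-7960|6337)
  = (4714|6337)    [-7960 ≡ 4714 mod 6337]
  = (2357|6337)    [6337 ≡ 1 mod 8 ⇒ (2|6337) = +1]
  = (6337|2357)    [QR: 2357 ≡ 1 mod 4, sign kept]
  = (1623|2357)    [6337 ≡ 1623 mod 2357]
  = (2357|1623)    [QR: 2357 ≡ 1 mod 4, sign kept]
  = (734|1623)    [2357 ≡ 734 mod 1623]
  = (367|1623)    [1623 ≡ 7 mod 8 ⇒ (2|1623) = +1]
  = -(1623|367)    [QR: both ≡ 3 mod 4, sign flips]
  = -(155|367)    [1623 ≡ 155 mod 367]
  = (367|155)    [QR: both ≡ 3 mod 4, sign flips]
  = (57|155)    [367 ≡ 57 mod 155]
  = (155|57)    [QR: 57 ≡ 1 mod 4, sign kept]
  = (41|57)    [155 ≡ 41 mod 57]
  = (57|41)    [QR: 41 ≡ 1 mod 4, sign kept]
  = (16|41)    [57 ≡ 16 mod 41]
  = (1|41)    [41 ≡ 1 mod 8 ⇒ (2|41)^4 = +1]
  = 1    [(1|41) = 1]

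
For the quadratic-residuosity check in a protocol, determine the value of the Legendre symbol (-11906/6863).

Reduce the numerator: -11906 ≡ 1820 (mod 6863), so (-11906/6863) = (1820/6863).
Factor out 2: 1820 = 2^2·455. Since 6863 ≡ 7 (mod 8), (2/6863) = +1, and (2/6863)^2 = +1. Now have (455/6863).
Both 455 ≡ 3 and 6863 ≡ 3 (mod 4), so reciprocity gives (455/6863) = -(6863/455). Reduce: 6863 ≡ 38 (mod 455). Now have -(38/455).
Factor out 2: 38 = 2·19. Since 455 ≡ 7 (mod 8), (2/455) = +1. Now have -(19/455).
Both 19 ≡ 3 and 455 ≡ 3 (mod 4), so reciprocity gives (19/455) = -(455/19). Reduce: 455 ≡ 18 (mod 19). Now have (18/19).
Factor out 2: 18 = 2·9. Since 19 ≡ 3 (mod 8), (2/19) = -1. Now have -(9/19).
9 ≡ 1 (mod 4), so quadratic reciprocity gives (9/19) = (19/9). Reduce: 19 ≡ 1 (mod 9). Now have -(1/9).
(1/9) = 1. Collecting the sign factors: -1.

-1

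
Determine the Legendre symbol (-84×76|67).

By multiplicativity, (-84·76|67) = (-84|67)·(76|67).
First factor (-84|67):
(-84|67)
  = -(84|67)    [67 ≡ 3 mod 4 ⇒ (-1|67) = -1]
  = -(17|67)    [84 ≡ 17 mod 67]
  = -(67|17)    [QR: 17 ≡ 1 mod 4, sign kept]
  = -(16|17)    [67 ≡ 16 mod 17]
  = -(1|17)    [17 ≡ 1 mod 8 ⇒ (2|17)^4 = +1]
  = -1    [(1|17) = 1]
Second factor (76|67):
(76|67)
  = (9|67)    [76 ≡ 9 mod 67]
  = (67|9)    [QR: 9 ≡ 1 mod 4, sign kept]
  = (4|9)    [67 ≡ 4 mod 9]
  = (1|9)    [9 ≡ 1 mod 8 ⇒ (2|9)^2 = +1]
  = 1    [(1|9) = 1]
Product: (-1)·(1) = -1.

-1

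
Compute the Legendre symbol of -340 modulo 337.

1

Pull out -1: (-340|337) = (-1|337)·(340|337). Since 337 ≡ 1 (mod 4), (-1|337) = +1. Now have (340|337).
Reduce the numerator: 340 ≡ 3 (mod 337), so (340|337) = (3|337).
337 ≡ 1 (mod 4), so quadratic reciprocity gives (3|337) = (337|3). Reduce: 337 ≡ 1 (mod 3). Now have (1|3).
(1|3) = 1. Collecting the sign factors: 1.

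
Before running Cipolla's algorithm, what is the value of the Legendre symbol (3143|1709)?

(3143|1709)
  = (1434|1709)    [3143 ≡ 1434 mod 1709]
  = -(717|1709)    [1709 ≡ 5 mod 8 ⇒ (2|1709) = -1]
  = -(1709|717)    [QR: 717 ≡ 1 mod 4, sign kept]
  = -(275|717)    [1709 ≡ 275 mod 717]
  = -(717|275)    [QR: 717 ≡ 1 mod 4, sign kept]
  = -(167|275)    [717 ≡ 167 mod 275]
  = (275|167)    [QR: both ≡ 3 mod 4, sign flips]
  = (108|167)    [275 ≡ 108 mod 167]
  = (27|167)    [167 ≡ 7 mod 8 ⇒ (2|167)^2 = +1]
  = -(167|27)    [QR: both ≡ 3 mod 4, sign flips]
  = -(5|27)    [167 ≡ 5 mod 27]
  = -(27|5)    [QR: 5 ≡ 1 mod 4, sign kept]
  = -(2|5)    [27 ≡ 2 mod 5]
  = (1|5)    [5 ≡ 5 mod 8 ⇒ (2|5) = -1]
  = 1    [(1|5) = 1]

1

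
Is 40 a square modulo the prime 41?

yes

Factor out 2: 40 = 2^3·5. Since 41 ≡ 1 (mod 8), (2/41) = +1, and (2/41)^3 = +1. Now have (5/41).
5 ≡ 1 (mod 4), so quadratic reciprocity gives (5/41) = (41/5). Reduce: 41 ≡ 1 (mod 5). Now have (1/5).
(1/5) = 1. Collecting the sign factors: 1.
(40/41) = 1, and 41 is prime, so 40 is a quadratic residue mod 41.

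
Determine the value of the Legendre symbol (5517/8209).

5517 ≡ 1 (mod 4), so quadratic reciprocity gives (5517/8209) = (8209/5517). Reduce: 8209 ≡ 2692 (mod 5517). Now have (2692/5517).
Factor out 2: 2692 = 2^2·673. Since 5517 ≡ 5 (mod 8), (2/5517) = -1, and (2/5517)^2 = +1. Now have (673/5517).
673 ≡ 1 (mod 4), so quadratic reciprocity gives (673/5517) = (5517/673). Reduce: 5517 ≡ 133 (mod 673). Now have (133/673).
133 ≡ 1 (mod 4), so quadratic reciprocity gives (133/673) = (673/133). Reduce: 673 ≡ 8 (mod 133). Now have (8/133).
Factor out 2: 8 = 2^3. Since 133 ≡ 5 (mod 8), (2/133) = -1, and (2/133)^3 = -1. Now have -(1/133).
(1/133) = 1. Collecting the sign factors: -1.

-1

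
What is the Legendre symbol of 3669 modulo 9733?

-1

(3669|9733)
  = (9733|3669)    [QR: 3669 ≡ 1 mod 4, sign kept]
  = (2395|3669)    [9733 ≡ 2395 mod 3669]
  = (3669|2395)    [QR: 3669 ≡ 1 mod 4, sign kept]
  = (1274|2395)    [3669 ≡ 1274 mod 2395]
  = -(637|2395)    [2395 ≡ 3 mod 8 ⇒ (2|2395) = -1]
  = -(2395|637)    [QR: 637 ≡ 1 mod 4, sign kept]
  = -(484|637)    [2395 ≡ 484 mod 637]
  = -(121|637)    [637 ≡ 5 mod 8 ⇒ (2|637)^2 = +1]
  = -(637|121)    [QR: 121 ≡ 1 mod 4, sign kept]
  = -(32|121)    [637 ≡ 32 mod 121]
  = -(1|121)    [121 ≡ 1 mod 8 ⇒ (2|121)^5 = +1]
  = -1    [(1|121) = 1]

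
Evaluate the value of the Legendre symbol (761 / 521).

Reduce the numerator: 761 ≡ 240 (mod 521), so (761 / 521) = (240 / 521).
Factor out 2: 240 = 2^4·15. Since 521 ≡ 1 (mod 8), (2 / 521) = +1, and (2 / 521)^4 = +1. Now have (15 / 521).
521 ≡ 1 (mod 4), so quadratic reciprocity gives (15 / 521) = (521 / 15). Reduce: 521 ≡ 11 (mod 15). Now have (11 / 15).
Both 11 ≡ 3 and 15 ≡ 3 (mod 4), so reciprocity gives (11 / 15) = -(15 / 11). Reduce: 15 ≡ 4 (mod 11). Now have -(4 / 11).
Factor out 2: 4 = 2^2. Since 11 ≡ 3 (mod 8), (2 / 11) = -1, and (2 / 11)^2 = +1. Now have -(1 / 11).
(1 / 11) = 1. Collecting the sign factors: -1.

-1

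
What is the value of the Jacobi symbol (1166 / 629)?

1

(1166 / 629)
  = (537 / 629)    [1166 ≡ 537 mod 629]
  = (629 / 537)    [QR: 537 ≡ 1 mod 4, sign kept]
  = (92 / 537)    [629 ≡ 92 mod 537]
  = (23 / 537)    [537 ≡ 1 mod 8 ⇒ (2 / 537)^2 = +1]
  = (537 / 23)    [QR: 537 ≡ 1 mod 4, sign kept]
  = (8 / 23)    [537 ≡ 8 mod 23]
  = (1 / 23)    [23 ≡ 7 mod 8 ⇒ (2 / 23)^3 = +1]
  = 1    [(1 / 23) = 1]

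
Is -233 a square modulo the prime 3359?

yes

Reduce the numerator: -233 ≡ 3126 (mod 3359), so (-233|3359) = (3126|3359).
Factor out 2: 3126 = 2·1563. Since 3359 ≡ 7 (mod 8), (2|3359) = +1. Now have (1563|3359).
Both 1563 ≡ 3 and 3359 ≡ 3 (mod 4), so reciprocity gives (1563|3359) = -(3359|1563). Reduce: 3359 ≡ 233 (mod 1563). Now have -(233|1563).
233 ≡ 1 (mod 4), so quadratic reciprocity gives (233|1563) = (1563|233). Reduce: 1563 ≡ 165 (mod 233). Now have -(165|233).
165 ≡ 1 (mod 4), so quadratic reciprocity gives (165|233) = (233|165). Reduce: 233 ≡ 68 (mod 165). Now have -(68|165).
Factor out 2: 68 = 2^2·17. Since 165 ≡ 5 (mod 8), (2|165) = -1, and (2|165)^2 = +1. Now have -(17|165).
17 ≡ 1 (mod 4), so quadratic reciprocity gives (17|165) = (165|17). Reduce: 165 ≡ 12 (mod 17). Now have -(12|17).
Factor out 2: 12 = 2^2·3. Since 17 ≡ 1 (mod 8), (2|17) = +1, and (2|17)^2 = +1. Now have -(3|17).
17 ≡ 1 (mod 4), so quadratic reciprocity gives (3|17) = (17|3). Reduce: 17 ≡ 2 (mod 3). Now have -(2|3).
Factor out 2: 2 = 2. Since 3 ≡ 3 (mod 8), (2|3) = -1. Now have (1|3).
(1|3) = 1. Collecting the sign factors: 1.
The Legendre symbol is 1, so x^2 ≡ -233 (mod 3359) has solution.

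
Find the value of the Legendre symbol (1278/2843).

1

(1278/2843)
  = -(639/2843)    [2843 ≡ 3 mod 8 ⇒ (2/2843) = -1]
  = (2843/639)    [QR: both ≡ 3 mod 4, sign flips]
  = (287/639)    [2843 ≡ 287 mod 639]
  = -(639/287)    [QR: both ≡ 3 mod 4, sign flips]
  = -(65/287)    [639 ≡ 65 mod 287]
  = -(287/65)    [QR: 65 ≡ 1 mod 4, sign kept]
  = -(27/65)    [287 ≡ 27 mod 65]
  = -(65/27)    [QR: 65 ≡ 1 mod 4, sign kept]
  = -(11/27)    [65 ≡ 11 mod 27]
  = (27/11)    [QR: both ≡ 3 mod 4, sign flips]
  = (5/11)    [27 ≡ 5 mod 11]
  = (11/5)    [QR: 5 ≡ 1 mod 4, sign kept]
  = (1/5)    [11 ≡ 1 mod 5]
  = 1    [(1/5) = 1]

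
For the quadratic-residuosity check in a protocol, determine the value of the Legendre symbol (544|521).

(544|521)
  = (23|521)    [544 ≡ 23 mod 521]
  = (521|23)    [QR: 521 ≡ 1 mod 4, sign kept]
  = (15|23)    [521 ≡ 15 mod 23]
  = -(23|15)    [QR: both ≡ 3 mod 4, sign flips]
  = -(8|15)    [23 ≡ 8 mod 15]
  = -(1|15)    [15 ≡ 7 mod 8 ⇒ (2|15)^3 = +1]
  = -1    [(1|15) = 1]

-1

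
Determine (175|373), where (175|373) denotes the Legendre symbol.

1

373 ≡ 1 (mod 4), so quadratic reciprocity gives (175|373) = (373|175). Reduce: 373 ≡ 23 (mod 175). Now have (23|175).
Both 23 ≡ 3 and 175 ≡ 3 (mod 4), so reciprocity gives (23|175) = -(175|23). Reduce: 175 ≡ 14 (mod 23). Now have -(14|23).
Factor out 2: 14 = 2·7. Since 23 ≡ 7 (mod 8), (2|23) = +1. Now have -(7|23).
Both 7 ≡ 3 and 23 ≡ 3 (mod 4), so reciprocity gives (7|23) = -(23|7). Reduce: 23 ≡ 2 (mod 7). Now have (2|7).
Factor out 2: 2 = 2. Since 7 ≡ 7 (mod 8), (2|7) = +1. Now have (1|7).
(1|7) = 1. Collecting the sign factors: 1.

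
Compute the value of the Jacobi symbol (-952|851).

-1

Pull out -1: (-952|851) = (-1|851)·(952|851). Since 851 ≡ 3 (mod 4), (-1|851) = -1. Now have -(952|851).
Reduce the numerator: 952 ≡ 101 (mod 851), so (952|851) = (101|851).
101 ≡ 1 (mod 4), so quadratic reciprocity gives (101|851) = (851|101). Reduce: 851 ≡ 43 (mod 101). Now have -(43|101).
101 ≡ 1 (mod 4), so quadratic reciprocity gives (43|101) = (101|43). Reduce: 101 ≡ 15 (mod 43). Now have -(15|43).
Both 15 ≡ 3 and 43 ≡ 3 (mod 4), so reciprocity gives (15|43) = -(43|15). Reduce: 43 ≡ 13 (mod 15). Now have (13|15).
13 ≡ 1 (mod 4), so quadratic reciprocity gives (13|15) = (15|13). Reduce: 15 ≡ 2 (mod 13). Now have (2|13).
Factor out 2: 2 = 2. Since 13 ≡ 5 (mod 8), (2|13) = -1. Now have -(1|13).
(1|13) = 1. Collecting the sign factors: -1.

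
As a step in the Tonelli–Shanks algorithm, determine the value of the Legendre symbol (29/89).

29 ≡ 1 (mod 4), so quadratic reciprocity gives (29/89) = (89/29). Reduce: 89 ≡ 2 (mod 29). Now have (2/29).
Factor out 2: 2 = 2. Since 29 ≡ 5 (mod 8), (2/29) = -1. Now have -(1/29).
(1/29) = 1. Collecting the sign factors: -1.

-1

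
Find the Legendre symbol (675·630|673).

By multiplicativity, (675·630|673) = (675|673)·(630|673).
First factor (675|673):
Reduce the numerator: 675 ≡ 2 (mod 673), so (675|673) = (2|673).
Factor out 2: 2 = 2. Since 673 ≡ 1 (mod 8), (2|673) = +1. Now have (1|673).
(1|673) = 1. Collecting the sign factors: 1.
Second factor (630|673):
Factor out 2: 630 = 2·315. Since 673 ≡ 1 (mod 8), (2|673) = +1. Now have (315|673).
673 ≡ 1 (mod 4), so quadratic reciprocity gives (315|673) = (673|315). Reduce: 673 ≡ 43 (mod 315). Now have (43|315).
Both 43 ≡ 3 and 315 ≡ 3 (mod 4), so reciprocity gives (43|315) = -(315|43). Reduce: 315 ≡ 14 (mod 43). Now have -(14|43).
Factor out 2: 14 = 2·7. Since 43 ≡ 3 (mod 8), (2|43) = -1. Now have (7|43).
Both 7 ≡ 3 and 43 ≡ 3 (mod 4), so reciprocity gives (7|43) = -(43|7). Reduce: 43 ≡ 1 (mod 7). Now have -(1|7).
(1|7) = 1. Collecting the sign factors: -1.
Product: (1)·(-1) = -1.

-1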